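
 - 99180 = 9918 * ( - 10) 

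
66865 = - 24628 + 91493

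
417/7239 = 139/2413=0.06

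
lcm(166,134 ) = 11122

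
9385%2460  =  2005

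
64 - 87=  - 23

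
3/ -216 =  - 1/72 = - 0.01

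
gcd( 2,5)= 1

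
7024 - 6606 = 418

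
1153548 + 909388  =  2062936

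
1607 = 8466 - 6859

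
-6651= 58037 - 64688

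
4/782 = 2/391=0.01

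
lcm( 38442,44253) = 3805758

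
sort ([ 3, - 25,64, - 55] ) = [ - 55 , - 25,3,64]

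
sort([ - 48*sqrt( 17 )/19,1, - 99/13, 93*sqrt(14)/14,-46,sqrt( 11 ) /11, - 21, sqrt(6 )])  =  [-46, - 21,-48*sqrt(17)/19, - 99/13 , sqrt(11 )/11, 1, sqrt( 6),93*sqrt( 14) /14] 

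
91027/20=4551 + 7/20 = 4551.35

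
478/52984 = 239/26492 = 0.01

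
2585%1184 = 217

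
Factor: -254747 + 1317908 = 1063161 = 3^2*11^1*10739^1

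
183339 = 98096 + 85243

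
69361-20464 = 48897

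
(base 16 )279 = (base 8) 1171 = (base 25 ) 108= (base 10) 633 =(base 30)L3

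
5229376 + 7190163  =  12419539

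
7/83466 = 7/83466  =  0.00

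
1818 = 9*202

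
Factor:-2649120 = -2^5*3^1*5^1 * 5519^1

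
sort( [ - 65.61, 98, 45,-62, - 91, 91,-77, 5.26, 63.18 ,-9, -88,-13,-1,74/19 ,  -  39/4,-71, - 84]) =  [-91,-88, - 84, - 77,-71, - 65.61, - 62,-13,- 39/4, - 9, - 1,74/19, 5.26, 45, 63.18, 91, 98 ]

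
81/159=27/53 = 0.51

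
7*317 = 2219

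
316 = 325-9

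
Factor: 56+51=107^1 = 107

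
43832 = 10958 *4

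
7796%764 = 156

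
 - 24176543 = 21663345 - 45839888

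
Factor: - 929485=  - 5^1*185897^1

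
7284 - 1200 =6084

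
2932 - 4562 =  - 1630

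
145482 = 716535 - 571053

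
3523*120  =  422760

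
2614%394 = 250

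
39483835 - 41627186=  - 2143351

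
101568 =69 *1472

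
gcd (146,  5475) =73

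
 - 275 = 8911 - 9186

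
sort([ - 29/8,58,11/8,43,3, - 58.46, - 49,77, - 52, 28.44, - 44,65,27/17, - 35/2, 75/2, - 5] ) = [ - 58.46, - 52,-49, - 44 ,  -  35/2, - 5, - 29/8 , 11/8,27/17,3,28.44, 75/2,43,58, 65, 77] 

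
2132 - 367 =1765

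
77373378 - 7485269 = 69888109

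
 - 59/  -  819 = 59/819 = 0.07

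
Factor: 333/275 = 3^2 * 5^( - 2 )*11^ ( - 1 )*37^1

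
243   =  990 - 747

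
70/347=70/347  =  0.20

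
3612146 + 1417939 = 5030085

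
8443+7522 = 15965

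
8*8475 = 67800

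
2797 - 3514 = - 717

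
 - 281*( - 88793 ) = 24950833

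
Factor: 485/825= 97/165=3^( - 1)*5^( - 1 )*11^(-1)*97^1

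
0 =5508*0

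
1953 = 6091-4138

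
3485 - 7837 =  - 4352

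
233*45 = 10485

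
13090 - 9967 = 3123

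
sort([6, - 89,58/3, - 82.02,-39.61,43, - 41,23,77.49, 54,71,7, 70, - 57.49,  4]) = [ - 89, - 82.02, - 57.49, - 41,-39.61,4,6,7,58/3,23,43,54,70 , 71,77.49]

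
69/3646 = 69/3646=0.02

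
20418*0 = 0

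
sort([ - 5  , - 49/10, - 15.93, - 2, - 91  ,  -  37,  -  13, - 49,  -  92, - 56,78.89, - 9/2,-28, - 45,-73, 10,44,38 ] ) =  [- 92,-91, - 73, - 56,- 49, - 45, - 37,-28, - 15.93, - 13, - 5,-49/10, - 9/2, - 2,  10, 38 , 44,78.89]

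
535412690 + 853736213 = 1389148903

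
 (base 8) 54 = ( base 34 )1A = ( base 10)44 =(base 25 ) 1J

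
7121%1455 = 1301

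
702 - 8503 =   -  7801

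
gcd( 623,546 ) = 7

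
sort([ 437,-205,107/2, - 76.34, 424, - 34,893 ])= [ - 205, - 76.34,-34, 107/2,424, 437,893 ]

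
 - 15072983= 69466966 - 84539949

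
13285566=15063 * 882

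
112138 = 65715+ 46423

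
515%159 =38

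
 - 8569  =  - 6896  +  -1673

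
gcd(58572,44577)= 9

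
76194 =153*498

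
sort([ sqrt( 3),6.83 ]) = [ sqrt (3), 6.83 ]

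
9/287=9/287  =  0.03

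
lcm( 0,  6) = 0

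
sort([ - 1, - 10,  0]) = [ - 10, - 1, 0] 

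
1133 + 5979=7112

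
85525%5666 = 535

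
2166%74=20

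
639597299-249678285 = 389919014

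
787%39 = 7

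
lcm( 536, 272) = 18224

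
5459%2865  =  2594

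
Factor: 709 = 709^1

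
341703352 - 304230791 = 37472561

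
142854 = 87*1642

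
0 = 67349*0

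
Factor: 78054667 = 17^1 * 4591451^1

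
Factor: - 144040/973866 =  - 72020/486933 = - 2^2*3^( -1)*5^1*13^1*23^( - 1)*277^1*7057^( - 1)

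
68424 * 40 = 2736960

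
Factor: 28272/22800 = 31/25 =5^(-2) * 31^1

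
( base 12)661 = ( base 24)1F1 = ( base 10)937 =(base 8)1651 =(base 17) 342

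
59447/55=59447/55= 1080.85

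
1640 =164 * 10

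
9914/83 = 119 + 37/83  =  119.45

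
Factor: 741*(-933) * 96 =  - 2^5*3^3 * 13^1*19^1*311^1  =  -66369888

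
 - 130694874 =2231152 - 132926026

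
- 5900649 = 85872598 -91773247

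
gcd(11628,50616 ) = 684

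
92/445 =92/445  =  0.21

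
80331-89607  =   - 9276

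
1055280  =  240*4397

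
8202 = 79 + 8123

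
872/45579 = 872/45579  =  0.02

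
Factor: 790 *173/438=3^ ( - 1)*5^1* 73^( - 1)*79^1*173^1 = 68335/219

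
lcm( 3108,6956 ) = 146076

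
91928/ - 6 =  - 45964/3  =  - 15321.33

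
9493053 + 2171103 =11664156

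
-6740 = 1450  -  8190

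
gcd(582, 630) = 6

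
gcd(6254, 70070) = 2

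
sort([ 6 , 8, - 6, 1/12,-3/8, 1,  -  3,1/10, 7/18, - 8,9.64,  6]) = [ - 8,  -  6,-3,  -  3/8, 1/12, 1/10,7/18, 1,6, 6,8, 9.64 ] 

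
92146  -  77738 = 14408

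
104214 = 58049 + 46165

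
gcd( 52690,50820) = 110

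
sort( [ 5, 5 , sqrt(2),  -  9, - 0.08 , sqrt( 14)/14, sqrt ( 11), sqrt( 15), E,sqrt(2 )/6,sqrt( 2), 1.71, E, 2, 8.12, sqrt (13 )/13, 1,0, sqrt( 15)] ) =[ - 9, - 0.08,  0, sqrt (2)/6,sqrt( 14) /14,sqrt(13)/13, 1, sqrt( 2), sqrt (2),1.71 , 2, E,E , sqrt ( 11), sqrt(15 ) , sqrt (15), 5, 5,8.12]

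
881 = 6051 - 5170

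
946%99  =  55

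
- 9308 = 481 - 9789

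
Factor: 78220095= 3^1*5^1 * 887^1*5879^1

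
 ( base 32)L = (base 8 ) 25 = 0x15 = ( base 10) 21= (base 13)18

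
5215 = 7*745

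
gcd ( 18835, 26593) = 1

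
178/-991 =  - 178/991=- 0.18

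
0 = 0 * 471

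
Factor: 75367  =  75367^1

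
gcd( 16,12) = 4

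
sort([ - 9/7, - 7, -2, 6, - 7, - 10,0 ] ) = [ - 10, - 7, - 7, - 2, - 9/7,0,  6 ] 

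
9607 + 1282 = 10889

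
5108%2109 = 890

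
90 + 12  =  102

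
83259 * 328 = 27308952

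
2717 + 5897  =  8614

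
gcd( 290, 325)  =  5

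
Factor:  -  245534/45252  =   - 2^ ( - 1) *3^ ( - 3)*293^1 = -293/54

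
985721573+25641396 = 1011362969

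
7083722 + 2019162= 9102884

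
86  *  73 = 6278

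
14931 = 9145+5786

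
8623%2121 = 139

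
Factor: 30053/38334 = 2^( - 1)*3^( - 1)*41^1 *733^1 * 6389^( - 1)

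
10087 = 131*77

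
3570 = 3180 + 390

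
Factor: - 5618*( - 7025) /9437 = 39466450/9437=2^1*5^2*53^2*281^1*9437^( - 1) 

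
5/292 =5/292 = 0.02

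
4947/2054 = 2 + 839/2054=2.41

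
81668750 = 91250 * 895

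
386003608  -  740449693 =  - 354446085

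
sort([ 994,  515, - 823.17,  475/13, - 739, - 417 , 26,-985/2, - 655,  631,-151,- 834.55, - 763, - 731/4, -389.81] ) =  [-834.55, - 823.17, -763, - 739, - 655,  -  985/2 , - 417, -389.81, - 731/4,- 151,26, 475/13, 515,631, 994]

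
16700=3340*5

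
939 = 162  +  777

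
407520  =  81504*5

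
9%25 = 9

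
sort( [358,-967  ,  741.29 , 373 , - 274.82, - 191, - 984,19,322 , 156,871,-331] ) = [-984,- 967, - 331,-274.82 , - 191,19,156,  322, 358 , 373,741.29, 871]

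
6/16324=3/8162 =0.00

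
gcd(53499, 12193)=1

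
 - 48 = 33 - 81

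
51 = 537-486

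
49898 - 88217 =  - 38319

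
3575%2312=1263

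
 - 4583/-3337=1 + 1246/3337 = 1.37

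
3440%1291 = 858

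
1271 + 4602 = 5873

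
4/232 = 1/58 = 0.02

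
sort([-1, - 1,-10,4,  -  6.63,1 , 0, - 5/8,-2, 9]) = [ -10,-6.63,-2, - 1,-1,-5/8, 0,1 , 4,9]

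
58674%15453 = 12315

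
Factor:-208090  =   - 2^1*5^1*20809^1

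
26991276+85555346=112546622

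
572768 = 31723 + 541045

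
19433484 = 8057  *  2412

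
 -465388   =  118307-583695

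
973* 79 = 76867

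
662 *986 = 652732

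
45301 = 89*509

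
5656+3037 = 8693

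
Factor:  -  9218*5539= -51058502=-  2^1*11^1 * 29^1*191^1*419^1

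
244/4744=61/1186 =0.05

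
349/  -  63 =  - 6 + 29/63 = - 5.54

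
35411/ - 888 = -35411/888 = - 39.88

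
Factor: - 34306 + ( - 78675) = -112981 = - 11^1*10271^1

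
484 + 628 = 1112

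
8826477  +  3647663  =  12474140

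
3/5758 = 3/5758 = 0.00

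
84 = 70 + 14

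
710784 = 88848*8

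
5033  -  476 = 4557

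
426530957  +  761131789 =1187662746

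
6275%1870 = 665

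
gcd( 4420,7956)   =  884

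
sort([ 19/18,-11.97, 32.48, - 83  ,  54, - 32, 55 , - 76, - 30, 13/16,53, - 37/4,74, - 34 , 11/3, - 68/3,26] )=[ - 83, - 76, - 34, - 32, - 30,-68/3, -11.97, - 37/4,13/16,19/18, 11/3, 26,32.48, 53,  54, 55, 74]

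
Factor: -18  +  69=3^1*17^1 = 51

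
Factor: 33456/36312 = 2^1 *41^1*89^(  -  1 ) = 82/89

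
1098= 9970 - 8872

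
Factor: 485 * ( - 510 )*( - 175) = 43286250 = 2^1*3^1*5^4 * 7^1* 17^1 * 97^1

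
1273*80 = 101840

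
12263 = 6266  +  5997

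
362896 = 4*90724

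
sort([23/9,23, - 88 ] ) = [ - 88, 23/9, 23 ] 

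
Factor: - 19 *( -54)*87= 2^1  *3^4*19^1*29^1 = 89262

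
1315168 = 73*18016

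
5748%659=476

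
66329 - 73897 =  - 7568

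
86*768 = 66048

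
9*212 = 1908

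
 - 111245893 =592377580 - 703623473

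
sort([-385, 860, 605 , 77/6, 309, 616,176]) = [ - 385 , 77/6, 176, 309, 605, 616, 860]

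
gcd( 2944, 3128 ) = 184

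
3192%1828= 1364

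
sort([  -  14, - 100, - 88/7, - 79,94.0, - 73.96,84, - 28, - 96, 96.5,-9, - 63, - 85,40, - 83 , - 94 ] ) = [-100, - 96, - 94, - 85 , - 83, - 79, - 73.96, - 63,- 28, - 14, - 88/7, - 9,40, 84,94.0, 96.5] 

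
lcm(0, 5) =0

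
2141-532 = 1609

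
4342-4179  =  163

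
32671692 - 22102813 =10568879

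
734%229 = 47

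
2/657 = 2/657 = 0.00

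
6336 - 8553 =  - 2217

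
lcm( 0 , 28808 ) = 0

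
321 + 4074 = 4395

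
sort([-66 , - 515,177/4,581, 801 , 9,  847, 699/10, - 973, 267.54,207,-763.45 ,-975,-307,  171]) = [-975, - 973,- 763.45,-515 ,-307, - 66 , 9 , 177/4, 699/10, 171,207, 267.54,581,  801,847 ]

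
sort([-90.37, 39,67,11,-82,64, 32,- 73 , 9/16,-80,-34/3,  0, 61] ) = [-90.37, - 82,-80, -73,  -  34/3,0, 9/16, 11,32 , 39, 61,64,67]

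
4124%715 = 549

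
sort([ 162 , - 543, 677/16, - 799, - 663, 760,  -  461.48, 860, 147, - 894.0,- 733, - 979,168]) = [  -  979, - 894.0,-799, - 733, - 663,  -  543, - 461.48, 677/16 , 147, 162, 168, 760, 860]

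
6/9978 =1/1663 = 0.00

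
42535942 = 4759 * 8938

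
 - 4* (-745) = 2980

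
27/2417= 27/2417 = 0.01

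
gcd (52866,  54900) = 18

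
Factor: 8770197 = 3^1* 911^1 * 3209^1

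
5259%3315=1944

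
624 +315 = 939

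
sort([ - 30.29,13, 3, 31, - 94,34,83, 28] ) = [-94,  -  30.29,3,13,28,  31,34,83]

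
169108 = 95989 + 73119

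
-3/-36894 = 1/12298 = 0.00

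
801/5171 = 801/5171= 0.15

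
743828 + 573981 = 1317809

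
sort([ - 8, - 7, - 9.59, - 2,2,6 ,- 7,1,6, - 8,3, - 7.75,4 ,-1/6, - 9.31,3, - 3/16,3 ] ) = [ - 9.59, - 9.31, - 8, - 8, - 7.75, - 7, - 7, - 2, - 3/16, - 1/6,1,2, 3,3,3, 4, 6, 6]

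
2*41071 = 82142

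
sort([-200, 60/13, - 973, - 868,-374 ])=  [ - 973, - 868, - 374 , - 200, 60/13 ]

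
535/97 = 5 + 50/97 = 5.52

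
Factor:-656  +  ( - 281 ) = -937^1 = - 937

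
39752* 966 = 38400432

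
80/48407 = 80/48407 = 0.00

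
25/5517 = 25/5517  =  0.00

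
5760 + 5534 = 11294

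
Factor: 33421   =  19^1*1759^1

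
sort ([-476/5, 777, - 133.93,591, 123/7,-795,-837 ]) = [- 837, - 795, - 133.93, -476/5,123/7, 591, 777]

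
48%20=8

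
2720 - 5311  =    -  2591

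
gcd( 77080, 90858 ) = 2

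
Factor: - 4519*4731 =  - 3^1*19^1*83^1*4519^1 = - 21379389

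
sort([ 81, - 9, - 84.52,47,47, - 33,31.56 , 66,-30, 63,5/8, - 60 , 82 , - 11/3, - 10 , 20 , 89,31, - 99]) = [ - 99, - 84.52, - 60, - 33, - 30, - 10, - 9, - 11/3,5/8, 20, 31, 31.56 , 47, 47,  63,66 , 81,82 , 89]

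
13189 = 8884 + 4305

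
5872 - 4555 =1317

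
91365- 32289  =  59076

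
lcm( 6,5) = 30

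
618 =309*2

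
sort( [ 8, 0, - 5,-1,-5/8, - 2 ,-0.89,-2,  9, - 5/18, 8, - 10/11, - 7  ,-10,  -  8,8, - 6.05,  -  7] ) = [-10,-8, - 7, - 7, - 6.05, - 5,-2, - 2, - 1,-10/11, - 0.89  , - 5/8,-5/18, 0, 8 , 8 , 8,9]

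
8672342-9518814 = -846472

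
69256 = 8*8657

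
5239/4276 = 1 + 963/4276 = 1.23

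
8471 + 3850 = 12321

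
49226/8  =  24613/4 = 6153.25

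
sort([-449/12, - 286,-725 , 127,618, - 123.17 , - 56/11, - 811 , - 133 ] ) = [ - 811, - 725, - 286, - 133, - 123.17, - 449/12,  -  56/11, 127,618] 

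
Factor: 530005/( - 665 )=  -  797^1 = - 797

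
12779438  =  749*17062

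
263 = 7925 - 7662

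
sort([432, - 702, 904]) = [ - 702, 432, 904] 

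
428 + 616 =1044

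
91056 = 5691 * 16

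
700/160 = 4+3/8 = 4.38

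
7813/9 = 868 + 1/9=868.11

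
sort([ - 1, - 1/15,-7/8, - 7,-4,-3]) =[ - 7, -4, - 3, - 1,-7/8  , - 1/15 ]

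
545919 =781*699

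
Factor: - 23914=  - 2^1 *11^1*1087^1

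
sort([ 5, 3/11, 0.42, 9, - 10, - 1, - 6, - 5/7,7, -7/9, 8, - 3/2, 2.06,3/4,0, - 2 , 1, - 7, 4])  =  [-10, - 7, - 6, - 2 , - 3/2, - 1, - 7/9, - 5/7,0, 3/11, 0.42, 3/4, 1, 2.06, 4, 5, 7 , 8,9]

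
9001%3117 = 2767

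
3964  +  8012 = 11976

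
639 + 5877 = 6516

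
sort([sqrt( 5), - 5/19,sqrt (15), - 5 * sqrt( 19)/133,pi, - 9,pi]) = [ - 9, - 5/19, - 5 * sqrt( 19)/133,sqrt( 5), pi,pi,sqrt(15)]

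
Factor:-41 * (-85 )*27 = 94095=3^3*5^1 * 17^1 * 41^1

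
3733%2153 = 1580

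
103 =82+21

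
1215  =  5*243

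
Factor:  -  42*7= - 294 = - 2^1 * 3^1 * 7^2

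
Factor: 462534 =2^1*3^1 * 127^1*607^1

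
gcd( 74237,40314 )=1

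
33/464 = 33/464=0.07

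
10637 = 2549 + 8088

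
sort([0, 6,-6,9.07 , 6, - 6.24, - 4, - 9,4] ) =[ - 9, - 6.24, - 6 , - 4,0 , 4,6,6, 9.07] 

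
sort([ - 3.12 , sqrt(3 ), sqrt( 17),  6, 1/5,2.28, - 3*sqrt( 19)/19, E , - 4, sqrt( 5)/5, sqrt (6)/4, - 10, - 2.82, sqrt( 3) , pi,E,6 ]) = [ - 10, -4, - 3.12, - 2.82, - 3*sqrt( 19) /19,1/5,sqrt( 5)/5, sqrt( 6)/4,sqrt( 3),  sqrt( 3),2.28 , E, E, pi,sqrt( 17 ) , 6, 6] 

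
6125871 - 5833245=292626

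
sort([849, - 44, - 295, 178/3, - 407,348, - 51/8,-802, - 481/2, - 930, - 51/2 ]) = [ - 930, - 802, - 407, - 295, - 481/2, - 44, - 51/2, - 51/8, 178/3, 348, 849 ]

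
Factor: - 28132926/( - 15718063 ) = 2^1 * 3^1*17^1* 275813^1*15718063^(-1) 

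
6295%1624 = 1423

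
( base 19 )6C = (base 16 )7E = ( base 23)5b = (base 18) 70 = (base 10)126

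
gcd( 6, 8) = 2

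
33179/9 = 33179/9  =  3686.56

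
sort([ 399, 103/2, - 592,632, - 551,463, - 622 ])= [ - 622, - 592 , - 551, 103/2,399,463,632 ]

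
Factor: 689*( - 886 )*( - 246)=2^2*3^1*13^1*41^1*53^1*443^1 = 150171684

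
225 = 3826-3601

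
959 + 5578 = 6537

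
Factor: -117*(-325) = 38025=3^2 * 5^2*13^2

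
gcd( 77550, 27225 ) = 825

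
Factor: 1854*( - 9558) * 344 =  - 2^5 * 3^6*43^1*59^1*103^1 = - 6095863008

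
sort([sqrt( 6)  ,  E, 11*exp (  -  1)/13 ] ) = [11*exp(  -  1 ) /13, sqrt (6),E]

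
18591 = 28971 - 10380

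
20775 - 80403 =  -59628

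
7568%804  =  332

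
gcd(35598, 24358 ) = 2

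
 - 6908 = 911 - 7819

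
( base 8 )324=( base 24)8K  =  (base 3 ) 21212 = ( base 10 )212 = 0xD4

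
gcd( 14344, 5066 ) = 2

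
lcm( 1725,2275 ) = 156975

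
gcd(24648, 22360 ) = 104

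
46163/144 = 46163/144 = 320.58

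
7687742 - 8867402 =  - 1179660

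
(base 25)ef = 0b101101101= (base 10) 365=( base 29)ch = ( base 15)195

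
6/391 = 6/391 = 0.02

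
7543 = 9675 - 2132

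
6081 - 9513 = - 3432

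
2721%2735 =2721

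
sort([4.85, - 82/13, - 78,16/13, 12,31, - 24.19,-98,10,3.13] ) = [- 98, - 78, - 24.19,-82/13 , 16/13,3.13,4.85  ,  10, 12,  31]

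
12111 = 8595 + 3516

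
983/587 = 1 + 396/587 =1.67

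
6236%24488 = 6236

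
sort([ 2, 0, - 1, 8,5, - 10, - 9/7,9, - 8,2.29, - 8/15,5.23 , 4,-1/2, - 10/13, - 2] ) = [ - 10, -8, -2, - 9/7,- 1, -10/13, - 8/15, -1/2, 0,  2,2.29, 4, 5,5.23,  8, 9] 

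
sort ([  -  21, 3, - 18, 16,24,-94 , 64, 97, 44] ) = [ - 94, - 21, - 18, 3,  16,24,44,  64,  97]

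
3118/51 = 3118/51 = 61.14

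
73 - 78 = - 5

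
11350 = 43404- 32054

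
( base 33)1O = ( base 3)2010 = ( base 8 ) 71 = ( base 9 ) 63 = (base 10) 57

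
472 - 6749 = - 6277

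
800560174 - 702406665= 98153509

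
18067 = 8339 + 9728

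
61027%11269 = 4682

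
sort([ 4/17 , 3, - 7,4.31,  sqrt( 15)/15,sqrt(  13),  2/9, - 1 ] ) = [ - 7, - 1,2/9,4/17,  sqrt( 15 ) /15,  3,sqrt ( 13),4.31 ] 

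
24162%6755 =3897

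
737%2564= 737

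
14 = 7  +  7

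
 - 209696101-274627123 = - 484323224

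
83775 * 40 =3351000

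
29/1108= 29/1108 = 0.03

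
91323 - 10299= 81024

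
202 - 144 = 58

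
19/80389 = 1/4231 = 0.00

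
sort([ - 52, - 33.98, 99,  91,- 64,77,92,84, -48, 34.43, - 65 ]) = [ - 65,-64 , - 52, - 48, - 33.98,34.43,77,84, 91 , 92,99 ] 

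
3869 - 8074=  -  4205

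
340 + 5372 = 5712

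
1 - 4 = -3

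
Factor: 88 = 2^3 * 11^1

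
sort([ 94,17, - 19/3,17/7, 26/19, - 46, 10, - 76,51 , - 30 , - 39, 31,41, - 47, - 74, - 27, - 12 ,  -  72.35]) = [ - 76 , - 74, - 72.35, - 47, - 46, - 39, - 30, - 27, - 12,-19/3,26/19,17/7, 10,17,31 , 41,51, 94] 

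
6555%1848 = 1011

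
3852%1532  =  788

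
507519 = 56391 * 9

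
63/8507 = 63/8507 = 0.01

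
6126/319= 19 + 65/319  =  19.20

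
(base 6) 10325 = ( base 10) 1421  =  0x58D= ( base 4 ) 112031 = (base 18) 46h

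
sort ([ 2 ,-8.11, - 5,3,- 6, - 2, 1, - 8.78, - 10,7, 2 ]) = [ - 10, - 8.78, - 8.11, - 6, - 5, - 2,1 , 2, 2,3, 7 ]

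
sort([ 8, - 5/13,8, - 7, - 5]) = [  -  7, - 5,  -  5/13,8, 8 ]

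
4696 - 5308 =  - 612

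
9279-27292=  - 18013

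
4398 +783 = 5181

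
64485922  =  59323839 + 5162083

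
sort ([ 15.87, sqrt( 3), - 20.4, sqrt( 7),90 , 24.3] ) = [ - 20.4, sqrt(3 ),  sqrt(7 ), 15.87, 24.3  ,  90]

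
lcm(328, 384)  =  15744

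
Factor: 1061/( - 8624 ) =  - 2^( - 4 )*7^( - 2 )*11^( - 1 )*1061^1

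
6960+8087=15047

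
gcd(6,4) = 2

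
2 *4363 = 8726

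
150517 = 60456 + 90061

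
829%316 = 197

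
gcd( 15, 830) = 5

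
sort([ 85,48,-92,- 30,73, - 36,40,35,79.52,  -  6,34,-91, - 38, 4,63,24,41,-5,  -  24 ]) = [ - 92, - 91,-38, - 36, - 30, - 24, - 6, - 5,4, 24,34, 35, 40,41,48 , 63,73,79.52 , 85]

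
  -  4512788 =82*( - 55034) 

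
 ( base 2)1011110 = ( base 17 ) 59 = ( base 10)94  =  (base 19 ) 4I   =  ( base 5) 334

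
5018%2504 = 10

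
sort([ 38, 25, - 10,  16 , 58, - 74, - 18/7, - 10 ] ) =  [ - 74, - 10, - 10 , - 18/7, 16 , 25, 38,  58 ] 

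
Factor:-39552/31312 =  - 2^3*3^1 * 19^( - 1 ) =- 24/19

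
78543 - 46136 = 32407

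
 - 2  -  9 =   -  11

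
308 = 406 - 98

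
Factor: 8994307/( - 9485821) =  - 7^1*23^( - 1)*83^ ( - 1 )*4969^(  -  1)*1284901^1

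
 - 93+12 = -81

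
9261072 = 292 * 31716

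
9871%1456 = 1135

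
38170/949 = 40 + 210/949 = 40.22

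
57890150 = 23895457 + 33994693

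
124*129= 15996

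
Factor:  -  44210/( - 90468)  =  22105/45234 = 2^(-1 )*3^ ( - 2) *5^1*7^ ( - 1)*359^( - 1)*4421^1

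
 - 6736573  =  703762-7440335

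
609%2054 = 609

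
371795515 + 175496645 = 547292160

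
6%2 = 0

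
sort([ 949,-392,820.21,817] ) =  [  -  392, 817,820.21, 949]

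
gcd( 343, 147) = 49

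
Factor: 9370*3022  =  2^2 * 5^1 * 937^1 * 1511^1  =  28316140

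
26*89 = 2314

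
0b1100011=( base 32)33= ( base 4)1203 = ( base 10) 99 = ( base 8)143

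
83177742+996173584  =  1079351326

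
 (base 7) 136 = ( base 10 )76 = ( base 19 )40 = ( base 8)114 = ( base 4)1030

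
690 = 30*23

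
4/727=4/727= 0.01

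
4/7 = 4/7 = 0.57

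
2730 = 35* 78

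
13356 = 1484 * 9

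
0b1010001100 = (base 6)3004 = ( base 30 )lm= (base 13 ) 3B2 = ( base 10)652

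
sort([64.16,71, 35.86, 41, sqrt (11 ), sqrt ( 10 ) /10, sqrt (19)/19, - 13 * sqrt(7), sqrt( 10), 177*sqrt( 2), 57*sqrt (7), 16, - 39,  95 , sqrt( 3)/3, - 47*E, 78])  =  [-47*E, - 39,-13*sqrt (7 ), sqrt( 19)/19,sqrt(10) /10, sqrt(3) /3, sqrt( 10),sqrt(11),16,35.86,41, 64.16, 71,78, 95, 57* sqrt( 7 ),177*sqrt( 2 )] 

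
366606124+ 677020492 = 1043626616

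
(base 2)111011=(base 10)59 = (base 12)4b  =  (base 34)1p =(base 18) 35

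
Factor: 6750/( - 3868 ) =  - 3375/1934 = - 2^(-1 )*3^3*5^3*967^(-1)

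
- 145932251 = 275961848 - 421894099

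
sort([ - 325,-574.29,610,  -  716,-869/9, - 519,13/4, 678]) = [ - 716, - 574.29, - 519, - 325, - 869/9, 13/4,610 , 678 ]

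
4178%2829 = 1349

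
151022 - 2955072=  - 2804050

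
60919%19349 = 2872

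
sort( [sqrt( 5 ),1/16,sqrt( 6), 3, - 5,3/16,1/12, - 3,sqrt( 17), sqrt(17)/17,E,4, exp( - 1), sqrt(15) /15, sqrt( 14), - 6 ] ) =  [-6, - 5, - 3, 1/16, 1/12,3/16, sqrt( 17) /17,  sqrt( 15)/15 , exp( - 1), sqrt( 5),sqrt( 6 ), E,3 , sqrt( 14)  ,  4,sqrt (17 )]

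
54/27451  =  54/27451 = 0.00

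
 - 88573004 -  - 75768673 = - 12804331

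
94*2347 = 220618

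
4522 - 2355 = 2167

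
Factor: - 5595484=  - 2^2 * 1398871^1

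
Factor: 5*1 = 5 =5^1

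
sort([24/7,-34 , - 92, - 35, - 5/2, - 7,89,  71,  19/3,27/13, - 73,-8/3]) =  [ - 92, - 73, - 35, - 34, - 7, - 8/3,  -  5/2,27/13, 24/7, 19/3, 71,89 ]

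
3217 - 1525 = 1692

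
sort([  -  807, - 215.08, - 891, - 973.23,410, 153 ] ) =[ - 973.23 , - 891,  -  807 , - 215.08,153,410]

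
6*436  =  2616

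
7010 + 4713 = 11723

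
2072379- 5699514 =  - 3627135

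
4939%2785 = 2154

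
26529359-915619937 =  - 889090578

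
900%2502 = 900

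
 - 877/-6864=877/6864 =0.13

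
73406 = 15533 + 57873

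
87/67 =87/67 = 1.30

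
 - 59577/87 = - 19859/29 = -  684.79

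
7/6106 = 7/6106=0.00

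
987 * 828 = 817236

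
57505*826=47499130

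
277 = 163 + 114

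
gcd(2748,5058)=6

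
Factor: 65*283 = 18395 =5^1 * 13^1*283^1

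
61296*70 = 4290720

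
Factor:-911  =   - 911^1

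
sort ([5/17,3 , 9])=[ 5/17,3 , 9 ]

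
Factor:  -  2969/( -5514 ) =2^ ( - 1) * 3^( - 1) * 919^(-1 ) * 2969^1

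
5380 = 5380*1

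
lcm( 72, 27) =216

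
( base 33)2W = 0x62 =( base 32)32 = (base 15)68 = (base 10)98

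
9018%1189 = 695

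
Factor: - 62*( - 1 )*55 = 3410= 2^1  *5^1*11^1*31^1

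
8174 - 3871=4303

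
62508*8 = 500064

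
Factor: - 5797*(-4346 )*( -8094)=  - 2^2*3^1*11^1*17^1*19^1*31^1 * 41^1*53^1 *71^1  =  - 203918309628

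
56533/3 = 56533/3 = 18844.33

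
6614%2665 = 1284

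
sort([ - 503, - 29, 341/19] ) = [-503, - 29,341/19]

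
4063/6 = 4063/6 = 677.17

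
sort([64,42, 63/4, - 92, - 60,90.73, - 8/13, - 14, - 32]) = [ - 92, - 60,-32, - 14,  -  8/13, 63/4 , 42, 64,90.73]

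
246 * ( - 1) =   -  246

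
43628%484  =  68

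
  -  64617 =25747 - 90364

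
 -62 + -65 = -127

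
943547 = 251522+692025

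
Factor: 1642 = 2^1 *821^1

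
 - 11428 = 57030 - 68458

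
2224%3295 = 2224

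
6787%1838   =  1273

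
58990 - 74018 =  - 15028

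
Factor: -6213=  - 3^1*19^1 * 109^1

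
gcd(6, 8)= 2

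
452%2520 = 452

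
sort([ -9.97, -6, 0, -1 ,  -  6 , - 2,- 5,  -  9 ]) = [-9.97, - 9,-6, - 6,-5,-2,-1,  0] 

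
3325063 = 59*56357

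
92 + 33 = 125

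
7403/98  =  75 + 53/98 = 75.54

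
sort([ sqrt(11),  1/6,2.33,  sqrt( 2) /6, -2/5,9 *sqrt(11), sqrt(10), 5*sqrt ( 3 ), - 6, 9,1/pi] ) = [  -  6, - 2/5, 1/6, sqrt( 2 )/6, 1/pi, 2.33,sqrt(10 ), sqrt( 11) , 5 * sqrt(3),9, 9 *sqrt( 11)]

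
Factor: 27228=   2^2 * 3^1 * 2269^1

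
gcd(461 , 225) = 1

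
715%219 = 58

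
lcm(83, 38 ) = 3154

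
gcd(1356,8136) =1356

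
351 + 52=403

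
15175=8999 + 6176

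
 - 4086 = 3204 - 7290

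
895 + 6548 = 7443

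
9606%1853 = 341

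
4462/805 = 194/35  =  5.54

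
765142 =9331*82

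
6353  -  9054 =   -  2701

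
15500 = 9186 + 6314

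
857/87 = 9 + 74/87 = 9.85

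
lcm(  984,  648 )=26568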